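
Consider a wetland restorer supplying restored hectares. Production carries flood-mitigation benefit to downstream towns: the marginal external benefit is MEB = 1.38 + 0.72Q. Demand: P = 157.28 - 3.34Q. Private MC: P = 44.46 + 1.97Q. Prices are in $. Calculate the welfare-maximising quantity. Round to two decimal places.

Q* = 24.88

Social marginal cost = private MC − MEB = 43.08 + 1.25Q.
Set SMC = demand: 43.08 + 1.25Q = 157.28 - 3.34Q → Q* = 24.8802.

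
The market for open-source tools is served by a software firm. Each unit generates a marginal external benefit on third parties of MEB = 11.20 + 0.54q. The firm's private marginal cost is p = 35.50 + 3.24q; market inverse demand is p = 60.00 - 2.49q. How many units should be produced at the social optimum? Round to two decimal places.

q* = 6.88

Social marginal cost = private MC − MEB = 24.30 + 2.70q.
Set SMC = demand: 24.30 + 2.70q = 60.00 - 2.49q → q* = 6.8786.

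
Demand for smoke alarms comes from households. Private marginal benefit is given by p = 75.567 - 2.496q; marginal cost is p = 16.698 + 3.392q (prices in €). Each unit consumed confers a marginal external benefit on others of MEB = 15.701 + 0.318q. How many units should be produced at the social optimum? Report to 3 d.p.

Social marginal benefit = demand + MEB = 91.268 - 2.178q.
Set SMB = MC: 91.268 - 2.178q = 16.698 + 3.392q → q* = 13.3878.

q* = 13.388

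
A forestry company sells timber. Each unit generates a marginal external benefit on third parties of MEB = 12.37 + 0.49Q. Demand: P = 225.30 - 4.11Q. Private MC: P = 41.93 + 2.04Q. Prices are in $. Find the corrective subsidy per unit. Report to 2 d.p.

subsidy = $29.32 per unit

Social marginal cost = private MC − MEB = 29.56 + 1.55Q.
Set SMC = demand: 29.56 + 1.55Q = 225.30 - 4.11Q → Q* = 34.5830.
The Pigouvian subsidy equals MEB at Q*: 12.37 + 0.49×34.5830 = 29.3157.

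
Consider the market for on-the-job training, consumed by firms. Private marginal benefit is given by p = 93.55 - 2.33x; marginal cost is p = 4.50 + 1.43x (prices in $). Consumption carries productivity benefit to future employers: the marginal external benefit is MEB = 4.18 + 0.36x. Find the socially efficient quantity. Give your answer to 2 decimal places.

x* = 27.42

Social marginal benefit = demand + MEB = 97.73 - 1.97x.
Set SMB = MC: 97.73 - 1.97x = 4.50 + 1.43x → x* = 27.4206.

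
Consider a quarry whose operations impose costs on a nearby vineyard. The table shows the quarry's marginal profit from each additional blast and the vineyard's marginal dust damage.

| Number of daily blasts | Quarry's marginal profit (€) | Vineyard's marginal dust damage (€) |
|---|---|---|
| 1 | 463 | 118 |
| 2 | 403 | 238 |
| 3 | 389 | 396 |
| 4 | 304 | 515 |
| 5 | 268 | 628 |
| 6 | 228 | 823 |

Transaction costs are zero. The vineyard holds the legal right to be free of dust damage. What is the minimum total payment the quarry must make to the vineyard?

€356

Efficient level: marginal profit ≥ marginal dust damage through level 2, so k* = 2.
With the vineyard holding the right, the quarry must at least compensate total damage at k*: 118 + 238 = 356.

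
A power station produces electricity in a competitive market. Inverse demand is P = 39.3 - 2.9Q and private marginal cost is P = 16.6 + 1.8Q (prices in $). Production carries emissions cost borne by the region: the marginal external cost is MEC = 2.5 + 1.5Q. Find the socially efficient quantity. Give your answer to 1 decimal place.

Social marginal cost = private MC + MEC = 19.1 + 3.3Q.
Set SMC = demand: 19.1 + 3.3Q = 39.3 - 2.9Q → Q* = 3.2581.

Q* = 3.3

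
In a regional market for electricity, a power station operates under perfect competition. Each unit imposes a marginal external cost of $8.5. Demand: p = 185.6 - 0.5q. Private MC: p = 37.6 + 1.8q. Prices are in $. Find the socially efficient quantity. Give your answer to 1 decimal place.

q* = 60.7

Social marginal cost = private MC + MEC = 46.1 + 1.8q.
Set SMC = demand: 46.1 + 1.8q = 185.6 - 0.5q → q* = 60.6522.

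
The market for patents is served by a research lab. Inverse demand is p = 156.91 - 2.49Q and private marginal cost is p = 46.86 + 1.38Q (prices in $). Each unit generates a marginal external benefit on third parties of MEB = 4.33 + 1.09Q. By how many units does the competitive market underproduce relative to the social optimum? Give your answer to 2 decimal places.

12.71 units

Market equilibrium (private): 46.86 + 1.38Q = 156.91 - 2.49Q → Q_m = 28.4367.
Social marginal cost = private MC − MEB = 42.53 + 0.29Q.
Set SMC = demand: 42.53 + 0.29Q = 156.91 - 2.49Q → Q* = 41.1439.
Gap = |28.4367 − 41.1439| = 12.7072.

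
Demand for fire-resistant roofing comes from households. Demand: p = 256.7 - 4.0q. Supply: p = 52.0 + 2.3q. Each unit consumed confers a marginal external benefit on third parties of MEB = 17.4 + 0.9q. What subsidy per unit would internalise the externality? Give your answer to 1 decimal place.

subsidy = 54.4 per unit

Social marginal benefit = demand + MEB = 274.1 - 3.1q.
Set SMB = MC: 274.1 - 3.1q = 52.0 + 2.3q → q* = 41.1296.
The Pigouvian subsidy equals MEB at q*: 17.4 + 0.9×41.1296 = 54.4166.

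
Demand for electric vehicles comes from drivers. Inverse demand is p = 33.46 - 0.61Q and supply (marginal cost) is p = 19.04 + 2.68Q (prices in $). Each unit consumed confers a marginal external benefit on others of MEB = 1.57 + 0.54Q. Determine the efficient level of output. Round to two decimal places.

Q* = 5.81

Social marginal benefit = demand + MEB = 35.03 - 0.07Q.
Set SMB = MC: 35.03 - 0.07Q = 19.04 + 2.68Q → Q* = 5.8145.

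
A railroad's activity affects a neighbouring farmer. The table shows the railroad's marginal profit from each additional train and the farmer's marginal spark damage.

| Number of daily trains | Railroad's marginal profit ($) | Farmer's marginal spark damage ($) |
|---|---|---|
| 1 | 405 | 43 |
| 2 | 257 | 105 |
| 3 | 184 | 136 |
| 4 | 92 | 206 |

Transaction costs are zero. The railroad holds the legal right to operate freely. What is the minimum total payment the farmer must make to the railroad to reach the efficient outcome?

Left alone the railroad would choose level 4 (marginal profit stays positive).
Efficient level: k* = 3 (marginal profit ≥ marginal spark damage through 3).
The farmer must at least cover the railroad's forgone profit from cutting 4→3: 92 = 92.

$92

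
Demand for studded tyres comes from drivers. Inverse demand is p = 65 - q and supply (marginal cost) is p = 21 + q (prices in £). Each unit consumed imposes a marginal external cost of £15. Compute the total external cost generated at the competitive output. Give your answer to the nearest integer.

£330

Market equilibrium (private): 21 + q = 65 - q → q_m = 22.0000.
Total external cost = MEC × q_m = 15 × 22.0000 = 330.0000.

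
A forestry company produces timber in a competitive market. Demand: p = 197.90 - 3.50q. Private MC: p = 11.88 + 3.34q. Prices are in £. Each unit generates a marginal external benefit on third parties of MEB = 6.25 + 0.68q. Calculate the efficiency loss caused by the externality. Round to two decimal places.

DWL = £49.69

Market equilibrium (private): 11.88 + 3.34q = 197.90 - 3.50q → q_m = 27.1959.
Social marginal cost = private MC − MEB = 5.63 + 2.66q.
Set SMC = demand: 5.63 + 2.66q = 197.90 - 3.50q → q* = 31.2127.
Height of the DWL triangle at q_m is demand(q_m) − SMC(q_m) = MEB(q_m) = 24.7432.
DWL = ½ × 4.0168 × 24.7432 = 49.6942.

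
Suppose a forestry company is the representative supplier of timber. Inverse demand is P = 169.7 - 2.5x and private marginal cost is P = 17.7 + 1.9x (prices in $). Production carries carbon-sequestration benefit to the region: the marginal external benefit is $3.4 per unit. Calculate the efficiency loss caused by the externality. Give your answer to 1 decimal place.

DWL = $1.3

Market equilibrium (private): 17.7 + 1.9x = 169.7 - 2.5x → x_m = 34.5455.
Social marginal cost = private MC − MEB = 14.3 + 1.9x.
Set SMC = demand: 14.3 + 1.9x = 169.7 - 2.5x → x* = 35.3182.
The loss is the area between SMC and demand from x* to x_m; with linear curves that's a triangle of height MEB(x_m).
DWL = ½ × 0.7727 × 3.4000 = 1.3136.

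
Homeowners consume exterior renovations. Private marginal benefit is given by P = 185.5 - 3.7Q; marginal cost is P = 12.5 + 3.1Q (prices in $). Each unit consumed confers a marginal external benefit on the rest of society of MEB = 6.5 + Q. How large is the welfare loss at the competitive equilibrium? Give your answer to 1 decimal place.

DWL = $88.0

Market equilibrium (private): 12.5 + 3.1Q = 185.5 - 3.7Q → Q_m = 25.4412.
Social marginal benefit = demand + MEB = 192.0 - 2.7Q.
Set SMB = MC: 192.0 - 2.7Q = 12.5 + 3.1Q → Q* = 30.9483.
The welfare-loss triangle has base |Q_m − Q*| and height MEB(Q_m) (the vertical gap between SMB and MC is zero at Q* and MEB at Q_m).
DWL = ½ × 5.5071 × 31.9412 = 87.9517.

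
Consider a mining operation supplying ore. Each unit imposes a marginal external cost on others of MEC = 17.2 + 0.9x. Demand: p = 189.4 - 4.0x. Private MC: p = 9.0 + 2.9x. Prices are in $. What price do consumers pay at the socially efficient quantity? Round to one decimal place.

Social marginal cost = private MC + MEC = 26.2 + 3.8x.
Set SMC = demand: 26.2 + 3.8x = 189.4 - 4.0x → x* = 20.9231.
Consumer price on the demand curve at x*: 189.4 − 4.0×20.9231 = 105.7076.

P = $105.7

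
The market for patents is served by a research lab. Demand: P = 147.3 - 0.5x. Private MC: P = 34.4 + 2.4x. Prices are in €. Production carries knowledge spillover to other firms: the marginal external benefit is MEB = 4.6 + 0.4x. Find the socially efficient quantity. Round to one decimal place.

Social marginal cost = private MC − MEB = 29.8 + 2.0x.
Set SMC = demand: 29.8 + 2.0x = 147.3 - 0.5x → x* = 47.0000.

x* = 47.0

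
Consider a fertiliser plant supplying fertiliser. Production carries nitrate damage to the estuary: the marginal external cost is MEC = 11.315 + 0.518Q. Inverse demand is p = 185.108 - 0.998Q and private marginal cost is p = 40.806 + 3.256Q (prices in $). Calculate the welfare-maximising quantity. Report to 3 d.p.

Social marginal cost = private MC + MEC = 52.121 + 3.774Q.
Set SMC = demand: 52.121 + 3.774Q = 185.108 - 0.998Q → Q* = 27.8682.

Q* = 27.868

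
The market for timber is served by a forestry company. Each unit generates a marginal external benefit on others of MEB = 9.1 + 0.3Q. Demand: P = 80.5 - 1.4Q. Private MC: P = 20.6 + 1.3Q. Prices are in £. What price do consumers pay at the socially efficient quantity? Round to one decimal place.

Social marginal cost = private MC − MEB = 11.5 + Q.
Set SMC = demand: 11.5 + Q = 80.5 - 1.4Q → Q* = 28.7500.
Consumer price on the demand curve at Q*: 80.5 − 1.4×28.7500 = 40.2500.

P = £40.3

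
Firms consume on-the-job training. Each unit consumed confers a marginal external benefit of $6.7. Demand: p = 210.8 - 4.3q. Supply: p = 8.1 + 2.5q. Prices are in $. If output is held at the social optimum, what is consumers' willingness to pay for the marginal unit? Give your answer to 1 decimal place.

P = $78.4

Social marginal benefit = demand + MEB = 217.5 - 4.3q.
Set SMB = MC: 217.5 - 4.3q = 8.1 + 2.5q → q* = 30.7941.
Consumer price on the demand curve at q*: 210.8 − 4.3×30.7941 = 78.3854.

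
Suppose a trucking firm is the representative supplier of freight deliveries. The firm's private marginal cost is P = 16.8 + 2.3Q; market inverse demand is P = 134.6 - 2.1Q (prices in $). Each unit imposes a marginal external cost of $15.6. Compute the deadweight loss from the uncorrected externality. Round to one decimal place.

DWL = $27.7

Market equilibrium (private): 16.8 + 2.3Q = 134.6 - 2.1Q → Q_m = 26.7727.
Social marginal cost = private MC + MEC = 32.4 + 2.3Q.
Set SMC = demand: 32.4 + 2.3Q = 134.6 - 2.1Q → Q* = 23.2273.
Height of the DWL triangle at Q_m is SMC(Q_m) − demand(Q_m) = MEC(Q_m) = 15.6000.
DWL = ½ × 3.5454 × 15.6000 = 27.6541.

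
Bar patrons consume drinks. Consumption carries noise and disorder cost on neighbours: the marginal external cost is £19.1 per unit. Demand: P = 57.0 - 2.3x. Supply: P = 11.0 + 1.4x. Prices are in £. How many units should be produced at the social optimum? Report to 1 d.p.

x* = 7.3

Social marginal benefit = demand − MEC = 37.9 - 2.3x.
Set SMB = MC: 37.9 - 2.3x = 11.0 + 1.4x → x* = 7.2703.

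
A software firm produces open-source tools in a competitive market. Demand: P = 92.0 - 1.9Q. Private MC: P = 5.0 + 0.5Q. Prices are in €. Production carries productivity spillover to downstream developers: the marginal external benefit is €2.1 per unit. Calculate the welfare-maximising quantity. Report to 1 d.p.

Social marginal cost = private MC − MEB = 2.9 + 0.5Q.
Set SMC = demand: 2.9 + 0.5Q = 92.0 - 1.9Q → Q* = 37.1250.

Q* = 37.1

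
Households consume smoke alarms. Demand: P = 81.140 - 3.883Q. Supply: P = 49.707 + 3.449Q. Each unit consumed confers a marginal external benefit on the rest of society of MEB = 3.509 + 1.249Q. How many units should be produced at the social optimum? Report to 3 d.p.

Social marginal benefit = demand + MEB = 84.649 - 2.634Q.
Set SMB = MC: 84.649 - 2.634Q = 49.707 + 3.449Q → Q* = 5.7442.

Q* = 5.744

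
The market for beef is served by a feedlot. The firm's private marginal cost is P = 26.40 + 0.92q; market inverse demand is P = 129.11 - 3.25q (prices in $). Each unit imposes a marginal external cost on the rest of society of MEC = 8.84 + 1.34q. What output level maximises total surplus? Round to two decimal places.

q* = 17.04

Social marginal cost = private MC + MEC = 35.24 + 2.26q.
Set SMC = demand: 35.24 + 2.26q = 129.11 - 3.25q → q* = 17.0363.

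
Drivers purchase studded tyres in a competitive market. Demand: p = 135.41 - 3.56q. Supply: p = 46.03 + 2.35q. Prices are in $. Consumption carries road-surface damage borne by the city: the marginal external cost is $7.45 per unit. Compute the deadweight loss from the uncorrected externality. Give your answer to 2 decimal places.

DWL = $4.70

Market equilibrium (private): 46.03 + 2.35q = 135.41 - 3.56q → q_m = 15.1235.
Social marginal benefit = demand − MEC = 127.96 - 3.56q.
Set SMB = MC: 127.96 - 3.56q = 46.03 + 2.35q → q* = 13.8629.
The welfare-loss triangle has base |q_m − q*| and height MEC(q_m) (the vertical gap between SMB and MC is zero at q* and MEC at q_m).
DWL = ½ × 1.2606 × 7.4500 = 4.6957.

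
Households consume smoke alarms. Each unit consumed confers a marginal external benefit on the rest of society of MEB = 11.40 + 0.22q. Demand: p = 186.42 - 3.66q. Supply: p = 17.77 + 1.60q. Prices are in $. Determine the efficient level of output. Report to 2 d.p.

q* = 35.72

Social marginal benefit = demand + MEB = 197.82 - 3.44q.
Set SMB = MC: 197.82 - 3.44q = 17.77 + 1.60q → q* = 35.7242.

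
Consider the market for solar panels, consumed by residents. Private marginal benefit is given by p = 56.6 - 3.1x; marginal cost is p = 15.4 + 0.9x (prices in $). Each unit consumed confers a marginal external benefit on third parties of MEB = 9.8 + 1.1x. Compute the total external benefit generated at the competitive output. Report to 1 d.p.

Market equilibrium (private): 15.4 + 0.9x = 56.6 - 3.1x → x_m = 10.3000.
Total external benefit = ∫₀^{x_m} (9.8 + 1.1x) dx = 9.8×10.3000 + ½×1.1×10.3000² = 159.2895.

$159.3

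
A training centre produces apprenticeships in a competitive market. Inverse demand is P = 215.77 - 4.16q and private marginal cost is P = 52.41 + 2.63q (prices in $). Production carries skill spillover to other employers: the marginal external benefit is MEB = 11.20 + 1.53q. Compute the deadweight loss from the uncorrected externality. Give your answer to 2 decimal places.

Market equilibrium (private): 52.41 + 2.63q = 215.77 - 4.16q → q_m = 24.0589.
Social marginal cost = private MC − MEB = 41.21 + 1.10q.
Set SMC = demand: 41.21 + 1.10q = 215.77 - 4.16q → q* = 33.1863.
Between q* and q_m the wedge demand − SMC runs linearly from 0 to MEB(q_m), so the loss is a triangle.
DWL = ½ × 9.1274 × 48.0101 = 219.1037.

DWL = $219.10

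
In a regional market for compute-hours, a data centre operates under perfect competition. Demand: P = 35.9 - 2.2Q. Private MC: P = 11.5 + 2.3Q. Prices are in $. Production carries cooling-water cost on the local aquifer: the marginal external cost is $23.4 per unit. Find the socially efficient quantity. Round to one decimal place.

Q* = 0.2

Social marginal cost = private MC + MEC = 34.9 + 2.3Q.
Set SMC = demand: 34.9 + 2.3Q = 35.9 - 2.2Q → Q* = 0.2222.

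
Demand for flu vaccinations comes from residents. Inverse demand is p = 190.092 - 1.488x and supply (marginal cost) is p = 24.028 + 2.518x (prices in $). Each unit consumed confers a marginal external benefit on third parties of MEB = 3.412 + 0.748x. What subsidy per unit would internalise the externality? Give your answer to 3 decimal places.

subsidy = $42.322 per unit

Social marginal benefit = demand + MEB = 193.504 - 0.740x.
Set SMB = MC: 193.504 - 0.740x = 24.028 + 2.518x → x* = 52.0184.
The Pigouvian subsidy equals MEB at x*: 3.412 + 0.748×52.0184 = 42.3218.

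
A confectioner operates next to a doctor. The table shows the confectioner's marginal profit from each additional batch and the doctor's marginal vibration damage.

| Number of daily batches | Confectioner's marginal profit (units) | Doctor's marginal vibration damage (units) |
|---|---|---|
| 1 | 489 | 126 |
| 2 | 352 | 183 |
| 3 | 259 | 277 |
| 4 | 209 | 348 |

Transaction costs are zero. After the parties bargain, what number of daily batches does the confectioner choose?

Bargaining reaches the level where marginal profit last exceeds marginal vibration damage.
That holds through level 2 (352 ≥ 183) but not at 3 (259 < 277).

2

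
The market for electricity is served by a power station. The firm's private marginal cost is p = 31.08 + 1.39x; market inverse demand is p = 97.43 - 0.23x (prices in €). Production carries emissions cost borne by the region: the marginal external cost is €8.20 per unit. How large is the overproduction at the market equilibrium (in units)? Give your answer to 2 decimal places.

Market equilibrium (private): 31.08 + 1.39x = 97.43 - 0.23x → x_m = 40.9568.
Social marginal cost = private MC + MEC = 39.28 + 1.39x.
Set SMC = demand: 39.28 + 1.39x = 97.43 - 0.23x → x* = 35.8951.
Gap = |40.9568 − 35.8951| = 5.0617.

5.06 units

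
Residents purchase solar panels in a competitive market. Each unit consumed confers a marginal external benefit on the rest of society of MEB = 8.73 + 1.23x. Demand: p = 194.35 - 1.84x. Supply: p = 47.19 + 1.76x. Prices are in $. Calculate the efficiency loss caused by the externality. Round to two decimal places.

Market equilibrium (private): 47.19 + 1.76x = 194.35 - 1.84x → x_m = 40.8778.
Social marginal benefit = demand + MEB = 203.08 - 0.61x.
Set SMB = MC: 203.08 - 0.61x = 47.19 + 1.76x → x* = 65.7764.
Height of the DWL triangle at x_m is SMB(x_m) − MC(x_m) = MEB(x_m) = 59.0097.
DWL = ½ × 24.8986 × 59.0097 = 734.6295.

DWL = $734.63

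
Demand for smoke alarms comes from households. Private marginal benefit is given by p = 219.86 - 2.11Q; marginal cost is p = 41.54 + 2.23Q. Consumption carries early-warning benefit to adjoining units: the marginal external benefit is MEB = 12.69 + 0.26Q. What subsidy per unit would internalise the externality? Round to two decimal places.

Social marginal benefit = demand + MEB = 232.55 - 1.85Q.
Set SMB = MC: 232.55 - 1.85Q = 41.54 + 2.23Q → Q* = 46.8162.
The Pigouvian subsidy equals MEB at Q*: 12.69 + 0.26×46.8162 = 24.8622.

subsidy = 24.86 per unit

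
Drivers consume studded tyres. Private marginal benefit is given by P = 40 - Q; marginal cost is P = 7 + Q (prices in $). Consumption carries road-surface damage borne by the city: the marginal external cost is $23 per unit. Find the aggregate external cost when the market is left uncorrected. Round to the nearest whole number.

$380

Market equilibrium (private): 7 + Q = 40 - Q → Q_m = 16.5000.
Total external cost = MEC × Q_m = 23 × 16.5000 = 379.5000.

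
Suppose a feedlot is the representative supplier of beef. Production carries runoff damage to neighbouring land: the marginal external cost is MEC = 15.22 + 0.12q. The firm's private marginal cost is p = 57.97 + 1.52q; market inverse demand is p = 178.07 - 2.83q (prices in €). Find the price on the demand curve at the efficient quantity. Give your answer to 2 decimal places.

P = €111.67

Social marginal cost = private MC + MEC = 73.19 + 1.64q.
Set SMC = demand: 73.19 + 1.64q = 178.07 - 2.83q → q* = 23.4631.
Consumer price on the demand curve at q*: 178.07 − 2.83×23.4631 = 111.6694.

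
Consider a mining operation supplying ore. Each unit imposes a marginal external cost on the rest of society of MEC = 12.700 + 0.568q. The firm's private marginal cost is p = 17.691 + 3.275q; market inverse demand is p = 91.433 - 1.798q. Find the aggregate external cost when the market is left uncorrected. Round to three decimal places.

Market equilibrium (private): 17.691 + 3.275q = 91.433 - 1.798q → q_m = 14.5362.
Total external cost = ∫₀^{q_m} (12.700 + 0.568q) dq = 12.700×14.5362 + ½×0.568×14.5362² = 244.6193.

244.619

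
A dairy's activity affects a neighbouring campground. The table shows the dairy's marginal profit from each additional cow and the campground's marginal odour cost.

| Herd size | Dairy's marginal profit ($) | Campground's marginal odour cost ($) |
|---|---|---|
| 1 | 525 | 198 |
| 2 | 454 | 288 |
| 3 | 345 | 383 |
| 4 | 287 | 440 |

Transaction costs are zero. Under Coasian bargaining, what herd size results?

2

Bargaining reaches the level where marginal profit last exceeds marginal odour cost.
That holds through level 2 (454 ≥ 288) but not at 3 (345 < 383).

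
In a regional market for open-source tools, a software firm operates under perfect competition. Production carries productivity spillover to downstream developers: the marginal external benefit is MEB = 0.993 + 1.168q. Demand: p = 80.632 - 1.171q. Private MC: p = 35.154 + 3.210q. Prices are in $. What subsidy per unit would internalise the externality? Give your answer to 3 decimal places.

Social marginal cost = private MC − MEB = 34.161 + 2.042q.
Set SMC = demand: 34.161 + 2.042q = 80.632 - 1.171q → q* = 14.4634.
The Pigouvian subsidy equals MEB at q*: 0.993 + 1.168×14.4634 = 17.8863.

subsidy = $17.886 per unit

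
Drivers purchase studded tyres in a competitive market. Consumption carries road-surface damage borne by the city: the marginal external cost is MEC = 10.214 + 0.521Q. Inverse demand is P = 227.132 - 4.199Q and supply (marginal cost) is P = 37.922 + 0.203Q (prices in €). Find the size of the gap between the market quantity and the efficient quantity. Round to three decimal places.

Market equilibrium (private): 37.922 + 0.203Q = 227.132 - 4.199Q → Q_m = 42.9827.
Social marginal benefit = demand − MEC = 216.918 - 4.720Q.
Set SMB = MC: 216.918 - 4.720Q = 37.922 + 0.203Q → Q* = 36.3591.
Gap = |42.9827 − 36.3591| = 6.6236.

6.624 units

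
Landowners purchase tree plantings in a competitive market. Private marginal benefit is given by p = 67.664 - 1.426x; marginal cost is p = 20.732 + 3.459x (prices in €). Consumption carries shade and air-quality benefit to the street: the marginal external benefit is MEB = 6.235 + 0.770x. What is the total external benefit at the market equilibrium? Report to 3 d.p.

€95.438

Market equilibrium (private): 20.732 + 3.459x = 67.664 - 1.426x → x_m = 9.6074.
Total external benefit = ∫₀^{x_m} (6.235 + 0.770x) dx = 6.235×9.6074 + ½×0.770×9.6074² = 95.4385.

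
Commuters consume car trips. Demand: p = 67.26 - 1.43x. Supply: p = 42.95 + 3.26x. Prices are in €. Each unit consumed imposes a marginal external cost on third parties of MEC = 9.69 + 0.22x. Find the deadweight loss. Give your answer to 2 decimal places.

DWL = €11.94

Market equilibrium (private): 42.95 + 3.26x = 67.26 - 1.43x → x_m = 5.1834.
Social marginal benefit = demand − MEC = 57.57 - 1.65x.
Set SMB = MC: 57.57 - 1.65x = 42.95 + 3.26x → x* = 2.9776.
The welfare-loss triangle has base |x_m − x*| and height MEC(x_m) (the vertical gap between SMB and MC is zero at x* and MEC at x_m).
DWL = ½ × 2.2058 × 10.8303 = 11.9447.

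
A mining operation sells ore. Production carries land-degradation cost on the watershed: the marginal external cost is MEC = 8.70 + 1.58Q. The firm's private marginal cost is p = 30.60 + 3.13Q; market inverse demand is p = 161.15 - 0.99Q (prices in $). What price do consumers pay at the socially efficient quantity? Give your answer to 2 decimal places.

Social marginal cost = private MC + MEC = 39.30 + 4.71Q.
Set SMC = demand: 39.30 + 4.71Q = 161.15 - 0.99Q → Q* = 21.3772.
Consumer price on the demand curve at Q*: 161.15 − 0.99×21.3772 = 139.9866.

P = $139.99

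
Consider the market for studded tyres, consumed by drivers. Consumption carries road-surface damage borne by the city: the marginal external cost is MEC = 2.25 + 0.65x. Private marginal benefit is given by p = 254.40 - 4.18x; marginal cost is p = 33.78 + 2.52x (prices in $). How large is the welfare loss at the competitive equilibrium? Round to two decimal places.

Market equilibrium (private): 33.78 + 2.52x = 254.40 - 4.18x → x_m = 32.9284.
Social marginal benefit = demand − MEC = 252.15 - 4.83x.
Set SMB = MC: 252.15 - 4.83x = 33.78 + 2.52x → x* = 29.7102.
The welfare-loss triangle has base |x_m − x*| and height MEC(x_m) (the vertical gap between SMB and MC is zero at x* and MEC at x_m).
DWL = ½ × 3.2182 × 23.6534 = 38.0607.

DWL = $38.06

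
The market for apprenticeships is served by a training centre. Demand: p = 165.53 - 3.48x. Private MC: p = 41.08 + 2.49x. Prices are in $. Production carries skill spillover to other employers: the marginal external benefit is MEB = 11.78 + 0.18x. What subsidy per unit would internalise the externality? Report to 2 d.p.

Social marginal cost = private MC − MEB = 29.30 + 2.31x.
Set SMC = demand: 29.30 + 2.31x = 165.53 - 3.48x → x* = 23.5285.
The Pigouvian subsidy equals MEB at x*: 11.78 + 0.18×23.5285 = 16.0151.

subsidy = $16.02 per unit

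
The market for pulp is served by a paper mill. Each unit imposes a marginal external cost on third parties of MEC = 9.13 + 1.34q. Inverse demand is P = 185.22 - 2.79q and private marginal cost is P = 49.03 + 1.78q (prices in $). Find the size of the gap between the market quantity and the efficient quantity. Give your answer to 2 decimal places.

Market equilibrium (private): 49.03 + 1.78q = 185.22 - 2.79q → q_m = 29.8009.
Social marginal cost = private MC + MEC = 58.16 + 3.12q.
Set SMC = demand: 58.16 + 3.12q = 185.22 - 2.79q → q* = 21.4992.
Gap = |29.8009 − 21.4992| = 8.3017.

8.30 units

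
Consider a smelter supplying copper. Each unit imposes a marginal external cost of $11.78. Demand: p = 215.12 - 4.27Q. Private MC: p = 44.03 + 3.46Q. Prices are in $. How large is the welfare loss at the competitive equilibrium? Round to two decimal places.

Market equilibrium (private): 44.03 + 3.46Q = 215.12 - 4.27Q → Q_m = 22.1332.
Social marginal cost = private MC + MEC = 55.81 + 3.46Q.
Set SMC = demand: 55.81 + 3.46Q = 215.12 - 4.27Q → Q* = 20.6093.
Height of the DWL triangle at Q_m is SMC(Q_m) − demand(Q_m) = MEC(Q_m) = 11.7800.
DWL = ½ × 1.5239 × 11.7800 = 8.9758.

DWL = $8.98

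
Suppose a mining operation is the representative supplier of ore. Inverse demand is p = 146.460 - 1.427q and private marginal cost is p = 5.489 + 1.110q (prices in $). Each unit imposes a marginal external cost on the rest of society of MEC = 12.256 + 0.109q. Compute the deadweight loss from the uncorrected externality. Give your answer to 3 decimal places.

DWL = $63.370

Market equilibrium (private): 5.489 + 1.110q = 146.460 - 1.427q → q_m = 55.5660.
Social marginal cost = private MC + MEC = 17.745 + 1.219q.
Set SMC = demand: 17.745 + 1.219q = 146.460 - 1.427q → q* = 48.6451.
The welfare-loss triangle has base |q_m − q*| and height MEC(q_m) (the vertical gap between SMC and demand is zero at q* and MEC at q_m).
DWL = ½ × 6.9209 × 18.3127 = 63.3702.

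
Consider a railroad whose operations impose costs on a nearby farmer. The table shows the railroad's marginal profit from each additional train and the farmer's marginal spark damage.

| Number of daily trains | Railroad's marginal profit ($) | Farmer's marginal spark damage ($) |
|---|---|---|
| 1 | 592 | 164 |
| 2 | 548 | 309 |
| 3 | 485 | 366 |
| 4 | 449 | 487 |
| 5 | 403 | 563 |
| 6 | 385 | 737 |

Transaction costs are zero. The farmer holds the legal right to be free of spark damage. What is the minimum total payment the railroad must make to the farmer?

Efficient level: marginal profit ≥ marginal spark damage through level 3, so k* = 3.
With the farmer holding the right, the railroad must at least compensate total damage at k*: 164 + 309 + 366 = 839.

$839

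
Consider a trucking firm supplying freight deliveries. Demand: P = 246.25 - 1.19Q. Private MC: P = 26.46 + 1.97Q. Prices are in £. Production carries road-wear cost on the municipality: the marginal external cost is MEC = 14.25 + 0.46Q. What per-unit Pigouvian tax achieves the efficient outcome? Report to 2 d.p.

Social marginal cost = private MC + MEC = 40.71 + 2.43Q.
Set SMC = demand: 40.71 + 2.43Q = 246.25 - 1.19Q → Q* = 56.7790.
The Pigouvian tax equals MEC at Q*: 14.25 + 0.46×56.7790 = 40.3683.

tax = £40.37 per unit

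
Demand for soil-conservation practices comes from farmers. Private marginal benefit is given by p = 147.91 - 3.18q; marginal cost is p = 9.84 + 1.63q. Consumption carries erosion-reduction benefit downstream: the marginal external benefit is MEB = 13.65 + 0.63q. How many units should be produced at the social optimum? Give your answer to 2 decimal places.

Social marginal benefit = demand + MEB = 161.56 - 2.55q.
Set SMB = MC: 161.56 - 2.55q = 9.84 + 1.63q → q* = 36.2967.

q* = 36.30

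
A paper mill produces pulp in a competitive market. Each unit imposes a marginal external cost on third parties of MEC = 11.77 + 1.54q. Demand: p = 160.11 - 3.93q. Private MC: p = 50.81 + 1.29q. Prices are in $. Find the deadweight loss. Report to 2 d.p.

Market equilibrium (private): 50.81 + 1.29q = 160.11 - 3.93q → q_m = 20.9387.
Social marginal cost = private MC + MEC = 62.58 + 2.83q.
Set SMC = demand: 62.58 + 2.83q = 160.11 - 3.93q → q* = 14.4275.
The loss is the area between SMC and demand from q* to q_m; with linear curves that's a triangle of height MEC(q_m).
DWL = ½ × 6.5112 × 44.0156 = 143.2972.

DWL = $143.30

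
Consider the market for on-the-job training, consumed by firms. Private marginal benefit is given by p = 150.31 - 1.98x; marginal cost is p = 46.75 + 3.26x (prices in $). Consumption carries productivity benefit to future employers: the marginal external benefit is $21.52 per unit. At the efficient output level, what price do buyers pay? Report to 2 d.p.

P = $103.05

Social marginal benefit = demand + MEB = 171.83 - 1.98x.
Set SMB = MC: 171.83 - 1.98x = 46.75 + 3.26x → x* = 23.8702.
Consumer price on the demand curve at x*: 150.31 − 1.98×23.8702 = 103.0470.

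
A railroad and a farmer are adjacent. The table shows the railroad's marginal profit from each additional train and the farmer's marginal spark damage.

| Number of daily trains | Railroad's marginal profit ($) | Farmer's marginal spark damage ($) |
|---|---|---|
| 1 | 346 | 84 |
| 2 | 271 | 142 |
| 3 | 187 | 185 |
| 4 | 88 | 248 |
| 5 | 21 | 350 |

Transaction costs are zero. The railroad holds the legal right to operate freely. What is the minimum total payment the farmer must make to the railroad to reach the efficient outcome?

Left alone the railroad would choose level 5 (marginal profit stays positive).
Efficient level: k* = 3 (marginal profit ≥ marginal spark damage through 3).
The farmer must at least cover the railroad's forgone profit from cutting 5→3: 88 + 21 = 109.

$109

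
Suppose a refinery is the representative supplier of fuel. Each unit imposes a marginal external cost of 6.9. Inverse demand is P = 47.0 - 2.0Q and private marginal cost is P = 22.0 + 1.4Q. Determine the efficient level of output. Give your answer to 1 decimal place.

Q* = 5.3

Social marginal cost = private MC + MEC = 28.9 + 1.4Q.
Set SMC = demand: 28.9 + 1.4Q = 47.0 - 2.0Q → Q* = 5.3235.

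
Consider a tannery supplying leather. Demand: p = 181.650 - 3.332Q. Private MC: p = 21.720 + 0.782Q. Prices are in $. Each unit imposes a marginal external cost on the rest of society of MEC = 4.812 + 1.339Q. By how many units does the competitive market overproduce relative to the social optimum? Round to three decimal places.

10.428 units

Market equilibrium (private): 21.720 + 0.782Q = 181.650 - 3.332Q → Q_m = 38.8746.
Social marginal cost = private MC + MEC = 26.532 + 2.121Q.
Set SMC = demand: 26.532 + 2.121Q = 181.650 - 3.332Q → Q* = 28.4464.
Gap = |38.8746 − 28.4464| = 10.4282.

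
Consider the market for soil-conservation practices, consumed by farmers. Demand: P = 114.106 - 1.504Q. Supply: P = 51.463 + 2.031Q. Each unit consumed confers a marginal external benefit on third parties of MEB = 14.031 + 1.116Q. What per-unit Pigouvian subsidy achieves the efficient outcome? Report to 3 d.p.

subsidy = 49.404 per unit

Social marginal benefit = demand + MEB = 128.137 - 0.388Q.
Set SMB = MC: 128.137 - 0.388Q = 51.463 + 2.031Q → Q* = 31.6966.
The Pigouvian subsidy equals MEB at Q*: 14.031 + 1.116×31.6966 = 49.4044.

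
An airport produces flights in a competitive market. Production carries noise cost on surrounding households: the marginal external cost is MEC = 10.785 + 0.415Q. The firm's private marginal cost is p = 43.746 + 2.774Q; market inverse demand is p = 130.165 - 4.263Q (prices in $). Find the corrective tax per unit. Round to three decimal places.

Social marginal cost = private MC + MEC = 54.531 + 3.189Q.
Set SMC = demand: 54.531 + 3.189Q = 130.165 - 4.263Q → Q* = 10.1495.
The Pigouvian tax equals MEC at Q*: 10.785 + 0.415×10.1495 = 14.9970.

tax = $14.997 per unit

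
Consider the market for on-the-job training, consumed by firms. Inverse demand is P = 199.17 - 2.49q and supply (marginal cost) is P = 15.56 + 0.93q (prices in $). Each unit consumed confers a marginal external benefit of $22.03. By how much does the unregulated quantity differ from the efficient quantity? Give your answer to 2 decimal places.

Market equilibrium (private): 15.56 + 0.93q = 199.17 - 2.49q → q_m = 53.6871.
Social marginal benefit = demand + MEB = 221.20 - 2.49q.
Set SMB = MC: 221.20 - 2.49q = 15.56 + 0.93q → q* = 60.1287.
Gap = |53.6871 − 60.1287| = 6.4416.

6.44 units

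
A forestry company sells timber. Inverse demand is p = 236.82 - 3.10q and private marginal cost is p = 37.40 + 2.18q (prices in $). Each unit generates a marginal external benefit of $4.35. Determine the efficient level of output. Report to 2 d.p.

Social marginal cost = private MC − MEB = 33.05 + 2.18q.
Set SMC = demand: 33.05 + 2.18q = 236.82 - 3.10q → q* = 38.5928.

q* = 38.59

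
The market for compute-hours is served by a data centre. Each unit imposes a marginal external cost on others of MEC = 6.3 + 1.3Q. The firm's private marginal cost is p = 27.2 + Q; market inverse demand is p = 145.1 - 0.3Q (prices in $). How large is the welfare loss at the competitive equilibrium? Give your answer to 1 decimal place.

DWL = $2966.5

Market equilibrium (private): 27.2 + Q = 145.1 - 0.3Q → Q_m = 90.6923.
Social marginal cost = private MC + MEC = 33.5 + 2.3Q.
Set SMC = demand: 33.5 + 2.3Q = 145.1 - 0.3Q → Q* = 42.9231.
Height of the DWL triangle at Q_m is SMC(Q_m) − demand(Q_m) = MEC(Q_m) = 124.2000.
DWL = ½ × 47.7692 × 124.2000 = 2966.4673.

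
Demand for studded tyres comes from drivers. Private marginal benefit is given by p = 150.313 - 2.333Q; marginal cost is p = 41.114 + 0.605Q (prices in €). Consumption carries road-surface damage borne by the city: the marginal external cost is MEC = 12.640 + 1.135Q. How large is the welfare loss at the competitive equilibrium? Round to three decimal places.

Market equilibrium (private): 41.114 + 0.605Q = 150.313 - 2.333Q → Q_m = 37.1678.
Social marginal benefit = demand − MEC = 137.673 - 3.468Q.
Set SMB = MC: 137.673 - 3.468Q = 41.114 + 0.605Q → Q* = 23.7071.
The loss is the area between SMB and MC from Q* to Q_m; with linear curves that's a triangle of height MEC(Q_m).
DWL = ½ × 13.4607 × 54.8255 = 368.9948.

DWL = €368.995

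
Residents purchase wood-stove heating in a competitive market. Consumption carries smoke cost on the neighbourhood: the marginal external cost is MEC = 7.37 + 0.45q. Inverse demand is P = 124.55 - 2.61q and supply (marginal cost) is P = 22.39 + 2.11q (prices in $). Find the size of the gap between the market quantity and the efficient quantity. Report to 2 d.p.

3.31 units

Market equilibrium (private): 22.39 + 2.11q = 124.55 - 2.61q → q_m = 21.6441.
Social marginal benefit = demand − MEC = 117.18 - 3.06q.
Set SMB = MC: 117.18 - 3.06q = 22.39 + 2.11q → q* = 18.3346.
Gap = |21.6441 − 18.3346| = 3.3095.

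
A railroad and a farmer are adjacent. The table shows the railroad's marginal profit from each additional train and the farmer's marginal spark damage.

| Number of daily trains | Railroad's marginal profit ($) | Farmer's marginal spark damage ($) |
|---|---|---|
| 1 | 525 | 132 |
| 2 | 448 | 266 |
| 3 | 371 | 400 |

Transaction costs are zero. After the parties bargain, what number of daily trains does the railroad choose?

Bargaining reaches the level where marginal profit last exceeds marginal spark damage.
That holds through level 2 (448 ≥ 266) but not at 3 (371 < 400).

2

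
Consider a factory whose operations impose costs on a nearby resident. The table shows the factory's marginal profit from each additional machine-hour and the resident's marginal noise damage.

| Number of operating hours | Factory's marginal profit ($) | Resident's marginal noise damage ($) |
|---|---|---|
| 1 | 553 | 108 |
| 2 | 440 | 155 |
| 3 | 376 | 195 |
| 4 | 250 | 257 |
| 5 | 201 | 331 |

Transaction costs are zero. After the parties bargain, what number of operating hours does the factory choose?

Bargaining reaches the level where marginal profit last exceeds marginal noise damage.
That holds through level 3 (376 ≥ 195) but not at 4 (250 < 257).

3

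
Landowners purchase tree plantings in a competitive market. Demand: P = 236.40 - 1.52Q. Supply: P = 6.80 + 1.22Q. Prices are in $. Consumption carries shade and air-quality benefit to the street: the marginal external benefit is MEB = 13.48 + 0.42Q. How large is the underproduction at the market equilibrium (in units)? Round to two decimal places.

20.98 units

Market equilibrium (private): 6.80 + 1.22Q = 236.40 - 1.52Q → Q_m = 83.7956.
Social marginal benefit = demand + MEB = 249.88 - 1.10Q.
Set SMB = MC: 249.88 - 1.10Q = 6.80 + 1.22Q → Q* = 104.7759.
Gap = |83.7956 − 104.7759| = 20.9803.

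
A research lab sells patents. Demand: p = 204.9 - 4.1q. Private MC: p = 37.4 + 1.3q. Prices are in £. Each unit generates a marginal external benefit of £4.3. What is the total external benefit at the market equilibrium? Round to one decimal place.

Market equilibrium (private): 37.4 + 1.3q = 204.9 - 4.1q → q_m = 31.0185.
Total external benefit = MEB × q_m = 4.3 × 31.0185 = 133.3796.

£133.4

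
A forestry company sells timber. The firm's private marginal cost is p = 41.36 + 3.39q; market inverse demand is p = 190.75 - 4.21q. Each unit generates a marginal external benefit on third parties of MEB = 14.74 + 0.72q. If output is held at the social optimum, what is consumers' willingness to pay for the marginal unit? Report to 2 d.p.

P = 90.32

Social marginal cost = private MC − MEB = 26.62 + 2.67q.
Set SMC = demand: 26.62 + 2.67q = 190.75 - 4.21q → q* = 23.8561.
Consumer price on the demand curve at q*: 190.75 − 4.21×23.8561 = 90.3158.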